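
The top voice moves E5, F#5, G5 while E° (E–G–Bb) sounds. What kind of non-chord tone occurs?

The harmony at that moment is E diminished triad (E, G, Bb); F#5 is not a chord tone.
It is approached by step up from E5 and left by step up to G5.
Step in, step out in the same direction — a passing tone.

F#5 is a passing tone.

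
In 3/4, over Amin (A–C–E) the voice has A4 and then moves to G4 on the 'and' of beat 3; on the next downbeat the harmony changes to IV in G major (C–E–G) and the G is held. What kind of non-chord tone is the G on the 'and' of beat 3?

Anticipation.

The harmony at that moment is A minor triad (A, C, E); G4 is not a chord tone.
It is approached by step down from A4 and then sustained as the same pitch into the next harmony.
Arriving early and becoming a chord tone when the harmony changes — an anticipation.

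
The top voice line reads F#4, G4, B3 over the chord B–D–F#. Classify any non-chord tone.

The harmony at that moment is B minor triad (B, D, F#); G4 is not a chord tone.
It is approached by step up from F#4 and left by leap down to B3.
Step in, leap out — an escape tone.

G4 is an escape tone.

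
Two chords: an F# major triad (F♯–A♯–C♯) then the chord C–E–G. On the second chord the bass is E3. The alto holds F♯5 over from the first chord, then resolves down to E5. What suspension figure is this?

At the second chord the bass is E3. The suspended F♯5 lies a ninth above the bass; after resolving down by step to E5, the interval above the bass becomes an octave.
Suspension figures are named by those two intervals: 9–8.

9–8 suspension.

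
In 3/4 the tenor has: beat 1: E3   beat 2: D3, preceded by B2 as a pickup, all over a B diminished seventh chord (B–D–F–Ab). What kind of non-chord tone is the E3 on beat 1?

The harmony at that moment is B diminished seventh chord (B, D, F, Ab); E3 is not a chord tone.
It is approached by leap up from B2 and left by step down to D3.
Leap in, step out, metrically accented — an appoggiatura.

Appoggiatura.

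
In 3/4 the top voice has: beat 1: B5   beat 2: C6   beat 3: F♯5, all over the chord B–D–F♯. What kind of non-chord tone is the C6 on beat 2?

Escape tone.

The harmony at that moment is B minor triad (B, D, F♯); C6 is not a chord tone.
It is approached by step up from B5 and left by leap down to F♯5.
Step in, leap out, on a weak beat — an escape tone.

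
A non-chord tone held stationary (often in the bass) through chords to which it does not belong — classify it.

Pedal tone.

Approach: none. Departure: none — a single pitch is sustained while the chords change around it, passing through harmonies that do not contain it.
No melodic motion at all; the dissonance is created entirely by the moving harmonies against the stationary note — a pedal tone (pedal point).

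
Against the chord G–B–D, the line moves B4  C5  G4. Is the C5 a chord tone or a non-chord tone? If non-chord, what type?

The harmony at that moment is G major triad (G, B, D); C5 is not a chord tone.
It is approached by step up from B4 and left by leap down to G4.
Step in, leap out — an escape tone.

Non-chord tone — an escape tone.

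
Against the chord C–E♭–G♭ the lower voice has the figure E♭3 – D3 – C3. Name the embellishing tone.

D3 is a passing tone.

The harmony at that moment is C diminished triad (C, E♭, G♭); D3 is not a chord tone.
It is approached by step down from E♭3 and left by step down to C3.
Step in, step out in the same direction — a passing tone.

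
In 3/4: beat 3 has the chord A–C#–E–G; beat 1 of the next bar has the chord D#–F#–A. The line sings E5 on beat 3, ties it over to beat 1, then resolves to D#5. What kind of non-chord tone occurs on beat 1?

Suspension.

The harmony at that moment is D# diminished triad (D#, F#, A); E5 is not a chord tone.
It is held over (the same pitch as the preceding E5) and left by step down to D#5.
Held over from the previous chord and resolving down by step — a suspension.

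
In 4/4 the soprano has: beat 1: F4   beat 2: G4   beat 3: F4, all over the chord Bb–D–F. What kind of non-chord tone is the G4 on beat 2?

The harmony at that moment is Bb major triad (Bb, D, F); G4 is not a chord tone.
It is approached by step up from F4 and left by step down to F4.
Step away and step back to the same note — a neighbor tone (upper neighbor).

Upper neighbor tone.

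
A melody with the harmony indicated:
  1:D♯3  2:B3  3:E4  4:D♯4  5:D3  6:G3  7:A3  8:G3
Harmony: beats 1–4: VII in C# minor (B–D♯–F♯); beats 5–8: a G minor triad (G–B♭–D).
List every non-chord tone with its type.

The harmony at that moment is B major triad (B, D♯, F♯); E4 is not a chord tone.
It is approached by leap up from B3 and left by step down to D♯4.
Leap in, step out — an appoggiatura.
The harmony at that moment is G minor triad (G, B♭, D); A3 is not a chord tone.
It is approached by step up from G3 and left by step down to G3.
Step away and step back to the same note — a neighbor tone (upper neighbor).

E4 (beat 3) — appoggiatura; A3 (beat 7) — neighbor tone.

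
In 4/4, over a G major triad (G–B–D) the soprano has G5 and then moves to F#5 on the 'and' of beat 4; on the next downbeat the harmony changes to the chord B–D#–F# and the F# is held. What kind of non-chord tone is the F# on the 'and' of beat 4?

The harmony at that moment is G major triad (G, B, D); F#5 is not a chord tone.
It is approached by step down from G5 and then sustained as the same pitch into the next harmony.
Arriving early and becoming a chord tone when the harmony changes — an anticipation.

Anticipation.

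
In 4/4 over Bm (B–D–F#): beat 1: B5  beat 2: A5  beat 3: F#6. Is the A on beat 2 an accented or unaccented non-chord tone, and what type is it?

The harmony at that moment is B minor triad (B, D, F#); A5 is not a chord tone.
It is approached by step down from B5 and left by leap up to F#6.
Step in, leap out — an escape tone.
It falls on a weak beat, so it is unaccented.

Unaccented escape tone.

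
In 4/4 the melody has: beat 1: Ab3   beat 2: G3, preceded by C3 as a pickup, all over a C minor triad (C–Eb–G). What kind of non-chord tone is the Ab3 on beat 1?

The harmony at that moment is C minor triad (C, Eb, G); Ab3 is not a chord tone.
It is approached by leap up from C3 and left by step down to G3.
Leap in, step out, metrically accented — an appoggiatura.

Appoggiatura.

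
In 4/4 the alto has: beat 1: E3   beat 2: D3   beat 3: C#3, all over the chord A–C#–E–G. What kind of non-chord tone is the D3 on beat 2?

Passing tone.

The harmony at that moment is A dominant seventh chord (A, C#, E, G); D3 is not a chord tone.
It is approached by step down from E3 and left by step down to C#3.
Step in, step out in the same direction — a passing tone.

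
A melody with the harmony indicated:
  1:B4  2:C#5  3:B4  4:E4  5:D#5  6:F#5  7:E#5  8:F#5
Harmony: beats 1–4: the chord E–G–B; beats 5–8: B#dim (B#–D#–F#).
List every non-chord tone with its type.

C#5 (beat 2) — neighbor tone; E#5 (beat 7) — neighbor tone.

The harmony at that moment is E minor triad (E, G, B); C#5 is not a chord tone.
It is approached by step up from B4 and left by step down to B4.
Step away and step back to the same note — a neighbor tone (upper neighbor).
The harmony at that moment is B# diminished triad (B#, D#, F#); E#5 is not a chord tone.
It is approached by step down from F#5 and left by step up to F#5.
Step away and step back to the same note — a neighbor tone (lower neighbor).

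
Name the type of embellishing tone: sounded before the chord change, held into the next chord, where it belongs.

Anticipation.

Approach: ahead of the chord change (typically by step), so it is dissonant against the current harmony. Departure: none — the same pitch is restated or held and is a chord tone of the new harmony.
Dissonant first, consonant once the harmony catches up: the note simply arrives early — an anticipation. (The reverse timing, consonant first and dissonant after the change, would be a suspension or retardation.)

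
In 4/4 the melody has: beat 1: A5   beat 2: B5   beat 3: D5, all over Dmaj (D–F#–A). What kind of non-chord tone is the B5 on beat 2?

Escape tone.

The harmony at that moment is D major triad (D, F#, A); B5 is not a chord tone.
It is approached by step up from A5 and left by leap down to D5.
Step in, leap out, on a weak beat — an escape tone.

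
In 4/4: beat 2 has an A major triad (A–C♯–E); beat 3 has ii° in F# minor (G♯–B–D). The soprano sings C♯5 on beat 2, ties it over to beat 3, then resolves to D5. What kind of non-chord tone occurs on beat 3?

Retardation.

The harmony at that moment is G♯ diminished triad (G♯, B, D); C♯5 is not a chord tone.
It is held over (the same pitch as the preceding C♯5) and left by step up to D5.
Held over from the previous chord and resolving up by step — a retardation.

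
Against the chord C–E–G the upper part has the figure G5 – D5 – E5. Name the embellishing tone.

The harmony at that moment is C major triad (C, E, G); D5 is not a chord tone.
It is approached by leap down from G5 and left by step up to E5.
Leap in, step out — an appoggiatura.

D5 is an appoggiatura.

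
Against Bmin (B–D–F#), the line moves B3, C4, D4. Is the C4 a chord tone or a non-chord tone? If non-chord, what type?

Non-chord tone — a passing tone.

The harmony at that moment is B minor triad (B, D, F#); C4 is not a chord tone.
It is approached by step up from B3 and left by step up to D4.
Step in, step out in the same direction — a passing tone.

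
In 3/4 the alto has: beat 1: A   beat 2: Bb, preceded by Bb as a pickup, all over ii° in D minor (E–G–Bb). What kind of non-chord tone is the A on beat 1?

The harmony at that moment is E diminished triad (E, G, Bb); A is not a chord tone.
It is approached by step down from Bb and left by step up to Bb.
Step away and step back to the same note — a neighbor tone (lower neighbor).

Lower neighbor tone.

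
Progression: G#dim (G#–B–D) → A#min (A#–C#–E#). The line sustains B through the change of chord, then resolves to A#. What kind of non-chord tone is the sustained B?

B is a suspension.

The harmony at that moment is A# minor triad (A#, C#, E#); B is not a chord tone.
It is held over (the same pitch as the preceding B) and left by step down to A#.
Held over from the previous chord and resolving down by step — a suspension.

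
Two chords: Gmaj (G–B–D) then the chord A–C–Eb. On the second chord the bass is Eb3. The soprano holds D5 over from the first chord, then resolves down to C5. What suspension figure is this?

7–6 suspension.

At the second chord the bass is Eb3. The suspended D5 lies a seventh above the bass; after resolving down by step to C5, the interval above the bass becomes a sixth.
Suspension figures are named by those two intervals: 7–6.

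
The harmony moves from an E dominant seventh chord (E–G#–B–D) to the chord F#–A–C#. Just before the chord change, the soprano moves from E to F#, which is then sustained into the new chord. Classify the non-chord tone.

F# is an anticipation.

The harmony at that moment is E dominant seventh chord (E, G#, B, D); F# is not a chord tone.
It is approached by step up from E and then sustained as the same pitch into the next harmony.
Arriving early and becoming a chord tone when the harmony changes — an anticipation.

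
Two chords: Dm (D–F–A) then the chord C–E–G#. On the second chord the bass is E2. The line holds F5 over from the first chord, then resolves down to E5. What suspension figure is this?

9–8 suspension.

At the second chord the bass is E2. The suspended F5 lies a ninth above the bass; after resolving down by step to E5, the interval above the bass becomes an octave.
Suspension figures are named by those two intervals: 9–8.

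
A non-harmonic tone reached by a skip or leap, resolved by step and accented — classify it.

Appoggiatura.

Approach: by leap. Departure: by step. Metric position: strong.
Leap in, step out, in a metrically strong position — an appoggiatura. (It is the mirror image of the escape tone, which steps in and leaps out from a weak position.)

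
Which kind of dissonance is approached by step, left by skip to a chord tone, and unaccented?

Approach: by step. Departure: by leap. Metric position: weak.
Step in, leap out, from a weak position — an escape tone (échappée). (It is the mirror image of the appoggiatura, which leaps in and steps out on a strong beat.)

Escape tone.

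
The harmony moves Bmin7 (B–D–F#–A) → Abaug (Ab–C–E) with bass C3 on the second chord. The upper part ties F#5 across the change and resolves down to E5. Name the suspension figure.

4–3 suspension.

At the second chord the bass is C3. The suspended F#5 lies a fourth above the bass; after resolving down by step to E5, the interval above the bass becomes a third.
Suspension figures are named by those two intervals: 4–3.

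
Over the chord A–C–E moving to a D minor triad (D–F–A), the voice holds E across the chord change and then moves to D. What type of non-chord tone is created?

The harmony at that moment is D minor triad (D, F, A); E is not a chord tone.
It is held over (the same pitch as the preceding E) and left by step down to D.
Held over from the previous chord and resolving down by step — a suspension.

E is a suspension.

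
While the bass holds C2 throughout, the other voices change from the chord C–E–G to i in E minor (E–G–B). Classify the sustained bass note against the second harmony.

The harmony at that moment is E minor triad (E, G, B); C2 is not a chord tone.
It is held over (the same pitch as the preceding C2) and then sustained as the same pitch into the next harmony.
Sustained through a change of harmony — a pedal tone.

Pedal tone (pedal point).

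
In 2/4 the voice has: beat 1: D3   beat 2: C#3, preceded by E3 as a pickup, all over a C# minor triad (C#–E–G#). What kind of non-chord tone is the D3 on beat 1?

Passing tone.

The harmony at that moment is C# minor triad (C#, E, G#); D3 is not a chord tone.
It is approached by step down from E3 and left by step down to C#3.
Step in, step out in the same direction — a passing tone.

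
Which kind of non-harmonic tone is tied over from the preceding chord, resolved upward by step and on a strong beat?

Retardation.

Approach: by preparation — the pitch is first a chord tone, then held (tied or repeated) while the harmony changes under it. Departure: up by step. Metric position: strong.
A prepared dissonance that resolves upward by step — a retardation. (The same figure resolving downward would be a suspension.)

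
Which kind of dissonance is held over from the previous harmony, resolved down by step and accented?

Approach: by preparation — the pitch is first a chord tone, then held (tied or repeated) while the harmony changes under it. Departure: down by step. Metric position: strong.
A prepared dissonance that resolves downward by step — a suspension. (The same figure resolving upward would be a retardation.)

Suspension.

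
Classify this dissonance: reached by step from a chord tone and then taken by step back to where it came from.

Neighbor tone.

Approach: by step. Departure: by step in the opposite direction, back to the starting pitch.
Stepwise on both sides but reversing to return to the same chord tone — a neighbor tone. (Had it continued onward in the same direction it would be a passing tone instead.)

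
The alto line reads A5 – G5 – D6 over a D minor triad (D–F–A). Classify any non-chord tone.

The harmony at that moment is D minor triad (D, F, A); G5 is not a chord tone.
It is approached by step down from A5 and left by leap up to D6.
Step in, leap out — an escape tone.

G5 is an escape tone.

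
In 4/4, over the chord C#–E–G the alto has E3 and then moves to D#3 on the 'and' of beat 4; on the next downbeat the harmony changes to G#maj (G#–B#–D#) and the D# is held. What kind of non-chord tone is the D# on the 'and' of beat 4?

The harmony at that moment is C# diminished triad (C#, E, G); D#3 is not a chord tone.
It is approached by step down from E3 and then sustained as the same pitch into the next harmony.
Arriving early and becoming a chord tone when the harmony changes — an anticipation.

Anticipation.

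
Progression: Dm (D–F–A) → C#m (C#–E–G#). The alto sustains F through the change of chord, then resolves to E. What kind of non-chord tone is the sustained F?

The harmony at that moment is C# minor triad (C#, E, G#); F is not a chord tone.
It is held over (the same pitch as the preceding F) and left by step down to E.
Held over from the previous chord and resolving down by step — a suspension.

F is a suspension.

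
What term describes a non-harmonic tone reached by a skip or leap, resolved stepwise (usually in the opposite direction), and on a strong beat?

Approach: by leap. Departure: by step. Metric position: strong.
Leap in, step out, in a metrically strong position — an appoggiatura. (It is the mirror image of the escape tone, which steps in and leaps out from a weak position.)

Appoggiatura.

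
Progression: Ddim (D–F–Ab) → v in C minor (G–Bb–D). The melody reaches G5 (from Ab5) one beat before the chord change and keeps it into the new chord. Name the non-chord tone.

G5 is an anticipation.

The harmony at that moment is D diminished triad (D, F, Ab); G5 is not a chord tone.
It is approached by step down from Ab5 and then sustained as the same pitch into the next harmony.
Arriving early and becoming a chord tone when the harmony changes — an anticipation.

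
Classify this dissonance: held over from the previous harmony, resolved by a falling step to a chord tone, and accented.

Suspension.

Approach: by preparation — the pitch is first a chord tone, then held (tied or repeated) while the harmony changes under it. Departure: down by step. Metric position: strong.
A prepared dissonance that resolves downward by step — a suspension. (The same figure resolving upward would be a retardation.)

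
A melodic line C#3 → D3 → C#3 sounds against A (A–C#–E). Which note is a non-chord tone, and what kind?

The harmony at that moment is A major triad (A, C#, E); D3 is not a chord tone.
It is approached by step up from C#3 and left by step down to C#3.
Step away and step back to the same note — a neighbor tone (upper neighbor).

D3 is a neighbor tone.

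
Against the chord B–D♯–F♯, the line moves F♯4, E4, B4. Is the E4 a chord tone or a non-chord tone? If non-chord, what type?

Non-chord tone — an escape tone.

The harmony at that moment is B major triad (B, D♯, F♯); E4 is not a chord tone.
It is approached by step down from F♯4 and left by leap up to B4.
Step in, leap out — an escape tone.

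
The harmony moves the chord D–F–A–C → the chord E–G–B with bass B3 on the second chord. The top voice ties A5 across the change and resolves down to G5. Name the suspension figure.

7–6 suspension.

At the second chord the bass is B3. The suspended A5 lies a seventh above the bass; after resolving down by step to G5, the interval above the bass becomes a sixth.
Suspension figures are named by those two intervals: 7–6.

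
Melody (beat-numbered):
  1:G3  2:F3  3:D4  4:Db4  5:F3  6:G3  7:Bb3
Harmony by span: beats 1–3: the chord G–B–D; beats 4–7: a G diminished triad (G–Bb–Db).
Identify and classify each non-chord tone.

F3 (beat 2) — escape tone; F3 (beat 5) — appoggiatura.

The harmony at that moment is G major triad (G, B, D); F3 is not a chord tone.
It is approached by step down from G3 and left by leap up to D4.
Step in, leap out — an escape tone.
The harmony at that moment is G diminished triad (G, Bb, Db); F3 is not a chord tone.
It is approached by leap down from Db4 and left by step up to G3.
Leap in, step out — an appoggiatura.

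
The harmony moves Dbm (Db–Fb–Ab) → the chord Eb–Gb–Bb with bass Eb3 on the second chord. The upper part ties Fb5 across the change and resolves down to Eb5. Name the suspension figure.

At the second chord the bass is Eb3. The suspended Fb5 lies a ninth above the bass; after resolving down by step to Eb5, the interval above the bass becomes an octave.
Suspension figures are named by those two intervals: 9–8.

9–8 suspension.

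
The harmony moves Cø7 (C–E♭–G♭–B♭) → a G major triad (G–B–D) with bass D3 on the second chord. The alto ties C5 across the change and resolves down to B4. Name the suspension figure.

At the second chord the bass is D3. The suspended C5 lies a seventh above the bass; after resolving down by step to B4, the interval above the bass becomes a sixth.
Suspension figures are named by those two intervals: 7–6.

7–6 suspension.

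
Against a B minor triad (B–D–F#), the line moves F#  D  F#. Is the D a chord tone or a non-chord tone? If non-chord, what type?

B minor triad contains B, D, F#; D is the third, so it is a chord tone.

Chord tone (the third of B minor triad).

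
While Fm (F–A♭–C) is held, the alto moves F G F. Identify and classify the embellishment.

G is a neighbor tone.

The harmony at that moment is F minor triad (F, A♭, C); G is not a chord tone.
It is approached by step up from F and left by step down to F.
Step away and step back to the same note — a neighbor tone (upper neighbor).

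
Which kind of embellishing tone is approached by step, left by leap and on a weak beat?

Approach: by step. Departure: by leap. Metric position: weak.
Step in, leap out, from a weak position — an escape tone (échappée). (It is the mirror image of the appoggiatura, which leaps in and steps out on a strong beat.)

Escape tone.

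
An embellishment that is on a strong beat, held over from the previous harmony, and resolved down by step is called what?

Approach: by preparation — the pitch is first a chord tone, then held (tied or repeated) while the harmony changes under it. Departure: down by step. Metric position: strong.
A prepared dissonance that resolves downward by step — a suspension. (The same figure resolving upward would be a retardation.)

Suspension.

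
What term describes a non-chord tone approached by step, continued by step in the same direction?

Passing tone.

Approach: by step. Departure: by step, continuing in the same direction.
Stepwise on both sides with no change of direction means the note fills in the space between two different chord tones — a passing tone. (Had it turned back to its starting note it would be a neighbor tone instead.)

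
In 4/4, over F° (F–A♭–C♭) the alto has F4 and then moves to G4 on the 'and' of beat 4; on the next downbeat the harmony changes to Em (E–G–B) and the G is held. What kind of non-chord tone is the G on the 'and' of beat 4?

The harmony at that moment is F diminished triad (F, A♭, C♭); G4 is not a chord tone.
It is approached by step up from F4 and then sustained as the same pitch into the next harmony.
Arriving early and becoming a chord tone when the harmony changes — an anticipation.

Anticipation.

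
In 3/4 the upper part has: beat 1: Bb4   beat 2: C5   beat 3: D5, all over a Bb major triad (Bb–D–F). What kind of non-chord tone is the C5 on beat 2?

The harmony at that moment is Bb major triad (Bb, D, F); C5 is not a chord tone.
It is approached by step up from Bb4 and left by step up to D5.
Step in, step out in the same direction — a passing tone.

Passing tone.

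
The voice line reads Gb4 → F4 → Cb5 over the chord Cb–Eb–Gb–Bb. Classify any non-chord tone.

F4 is an escape tone.

The harmony at that moment is Cb major seventh chord (Cb, Eb, Gb, Bb); F4 is not a chord tone.
It is approached by step down from Gb4 and left by leap up to Cb5.
Step in, leap out — an escape tone.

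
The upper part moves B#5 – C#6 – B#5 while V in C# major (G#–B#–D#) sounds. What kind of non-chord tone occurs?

C#6 is a neighbor tone.

The harmony at that moment is G# major triad (G#, B#, D#); C#6 is not a chord tone.
It is approached by step up from B#5 and left by step down to B#5.
Step away and step back to the same note — a neighbor tone (upper neighbor).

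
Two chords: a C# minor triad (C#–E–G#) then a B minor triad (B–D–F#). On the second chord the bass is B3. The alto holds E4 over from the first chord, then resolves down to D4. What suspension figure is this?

4–3 suspension.

At the second chord the bass is B3. The suspended E4 lies a fourth above the bass; after resolving down by step to D4, the interval above the bass becomes a third.
Suspension figures are named by those two intervals: 4–3.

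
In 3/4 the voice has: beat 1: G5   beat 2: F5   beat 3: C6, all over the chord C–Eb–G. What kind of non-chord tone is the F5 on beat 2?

The harmony at that moment is C minor triad (C, Eb, G); F5 is not a chord tone.
It is approached by step down from G5 and left by leap up to C6.
Step in, leap out, on a weak beat — an escape tone.

Escape tone.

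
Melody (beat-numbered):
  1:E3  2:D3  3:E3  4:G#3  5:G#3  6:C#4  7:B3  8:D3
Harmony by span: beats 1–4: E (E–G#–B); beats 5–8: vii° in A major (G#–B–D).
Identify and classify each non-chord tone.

D3 (beat 2) — neighbor tone; C#4 (beat 6) — appoggiatura.

The harmony at that moment is E major triad (E, G#, B); D3 is not a chord tone.
It is approached by step down from E3 and left by step up to E3.
Step away and step back to the same note — a neighbor tone (lower neighbor).
The harmony at that moment is G# diminished triad (G#, B, D); C#4 is not a chord tone.
It is approached by leap up from G#3 and left by step down to B3.
Leap in, step out — an appoggiatura.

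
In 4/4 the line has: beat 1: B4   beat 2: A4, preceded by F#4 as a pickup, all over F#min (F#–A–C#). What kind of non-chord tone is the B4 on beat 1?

The harmony at that moment is F# minor triad (F#, A, C#); B4 is not a chord tone.
It is approached by leap up from F#4 and left by step down to A4.
Leap in, step out, metrically accented — an appoggiatura.

Appoggiatura.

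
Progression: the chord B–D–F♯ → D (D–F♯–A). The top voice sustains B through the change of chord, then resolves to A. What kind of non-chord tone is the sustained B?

B is a suspension.

The harmony at that moment is D major triad (D, F♯, A); B is not a chord tone.
It is held over (the same pitch as the preceding B) and left by step down to A.
Held over from the previous chord and resolving down by step — a suspension.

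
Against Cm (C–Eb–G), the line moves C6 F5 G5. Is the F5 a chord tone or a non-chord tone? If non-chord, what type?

The harmony at that moment is C minor triad (C, Eb, G); F5 is not a chord tone.
It is approached by leap down from C6 and left by step up to G5.
Leap in, step out — an appoggiatura.

Non-chord tone — an appoggiatura.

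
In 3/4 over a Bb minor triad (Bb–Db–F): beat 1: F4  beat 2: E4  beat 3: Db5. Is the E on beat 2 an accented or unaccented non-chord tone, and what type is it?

The harmony at that moment is Bb minor triad (Bb, Db, F); E4 is not a chord tone.
It is approached by step down from F4 and left by leap up to Db5.
Step in, leap out — an escape tone.
It falls on a weak beat, so it is unaccented.

Unaccented escape tone.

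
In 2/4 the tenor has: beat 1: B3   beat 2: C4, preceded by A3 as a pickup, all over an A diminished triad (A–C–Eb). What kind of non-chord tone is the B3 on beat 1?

The harmony at that moment is A diminished triad (A, C, Eb); B3 is not a chord tone.
It is approached by step up from A3 and left by step up to C4.
Step in, step out in the same direction — a passing tone.

Passing tone.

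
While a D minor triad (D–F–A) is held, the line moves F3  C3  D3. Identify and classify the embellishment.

The harmony at that moment is D minor triad (D, F, A); C3 is not a chord tone.
It is approached by leap down from F3 and left by step up to D3.
Leap in, step out — an appoggiatura.

C3 is an appoggiatura.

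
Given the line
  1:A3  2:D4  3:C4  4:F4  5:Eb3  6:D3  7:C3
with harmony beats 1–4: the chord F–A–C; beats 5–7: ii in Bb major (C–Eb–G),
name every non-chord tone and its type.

The harmony at that moment is F major triad (F, A, C); D4 is not a chord tone.
It is approached by leap up from A3 and left by step down to C4.
Leap in, step out — an appoggiatura.
The harmony at that moment is C minor triad (C, Eb, G); D3 is not a chord tone.
It is approached by step down from Eb3 and left by step down to C3.
Step in, step out in the same direction — a passing tone.

D4 (beat 2) — appoggiatura; D3 (beat 6) — passing tone.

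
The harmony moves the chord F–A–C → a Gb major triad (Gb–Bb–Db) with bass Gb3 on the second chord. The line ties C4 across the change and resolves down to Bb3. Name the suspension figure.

At the second chord the bass is Gb3. The suspended C4 lies a fourth above the bass; after resolving down by step to Bb3, the interval above the bass becomes a third.
Suspension figures are named by those two intervals: 4–3.

4–3 suspension.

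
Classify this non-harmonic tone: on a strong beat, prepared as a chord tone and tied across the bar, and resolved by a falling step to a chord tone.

Approach: by preparation — the pitch is first a chord tone, then held (tied or repeated) while the harmony changes under it. Departure: down by step. Metric position: strong.
A prepared dissonance that resolves downward by step — a suspension. (The same figure resolving upward would be a retardation.)

Suspension.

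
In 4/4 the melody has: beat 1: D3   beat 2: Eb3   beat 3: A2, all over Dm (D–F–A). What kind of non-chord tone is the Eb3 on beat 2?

The harmony at that moment is D minor triad (D, F, A); Eb3 is not a chord tone.
It is approached by step up from D3 and left by leap down to A2.
Step in, leap out, on a weak beat — an escape tone.

Escape tone.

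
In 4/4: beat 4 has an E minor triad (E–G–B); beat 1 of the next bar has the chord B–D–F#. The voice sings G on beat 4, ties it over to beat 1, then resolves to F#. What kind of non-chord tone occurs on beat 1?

The harmony at that moment is B minor triad (B, D, F#); G is not a chord tone.
It is held over (the same pitch as the preceding G) and left by step down to F#.
Held over from the previous chord and resolving down by step — a suspension.

Suspension.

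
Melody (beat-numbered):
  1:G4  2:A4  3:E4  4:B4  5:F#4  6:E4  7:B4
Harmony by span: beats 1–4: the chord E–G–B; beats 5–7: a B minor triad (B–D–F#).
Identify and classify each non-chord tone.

The harmony at that moment is E minor triad (E, G, B); A4 is not a chord tone.
It is approached by step up from G4 and left by leap down to E4.
Step in, leap out — an escape tone.
The harmony at that moment is B minor triad (B, D, F#); E4 is not a chord tone.
It is approached by step down from F#4 and left by leap up to B4.
Step in, leap out — an escape tone.

A4 (beat 2) — escape tone; E4 (beat 6) — escape tone.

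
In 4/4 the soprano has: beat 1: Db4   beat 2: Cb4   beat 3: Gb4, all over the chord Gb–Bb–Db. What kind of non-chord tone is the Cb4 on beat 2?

Escape tone.

The harmony at that moment is Gb major triad (Gb, Bb, Db); Cb4 is not a chord tone.
It is approached by step down from Db4 and left by leap up to Gb4.
Step in, leap out, on a weak beat — an escape tone.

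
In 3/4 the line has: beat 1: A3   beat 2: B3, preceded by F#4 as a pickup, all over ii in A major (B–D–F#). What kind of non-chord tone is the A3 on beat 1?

Appoggiatura.

The harmony at that moment is B minor triad (B, D, F#); A3 is not a chord tone.
It is approached by leap down from F#4 and left by step up to B3.
Leap in, step out, metrically accented — an appoggiatura.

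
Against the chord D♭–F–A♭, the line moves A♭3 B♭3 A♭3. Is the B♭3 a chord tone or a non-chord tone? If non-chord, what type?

The harmony at that moment is D♭ major triad (D♭, F, A♭); B♭3 is not a chord tone.
It is approached by step up from A♭3 and left by step down to A♭3.
Step away and step back to the same note — a neighbor tone (upper neighbor).

Non-chord tone — a neighbor tone.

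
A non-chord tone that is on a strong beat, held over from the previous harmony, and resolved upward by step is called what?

Approach: by preparation — the pitch is first a chord tone, then held (tied or repeated) while the harmony changes under it. Departure: up by step. Metric position: strong.
A prepared dissonance that resolves upward by step — a retardation. (The same figure resolving downward would be a suspension.)

Retardation.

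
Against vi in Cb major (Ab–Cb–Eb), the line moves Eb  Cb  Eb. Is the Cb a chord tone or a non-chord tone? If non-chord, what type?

Chord tone (the third of Ab minor triad).

Ab minor triad contains Ab, Cb, Eb; Cb is the third, so it is a chord tone.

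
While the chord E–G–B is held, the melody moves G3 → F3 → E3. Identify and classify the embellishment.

F3 is a passing tone.

The harmony at that moment is E minor triad (E, G, B); F3 is not a chord tone.
It is approached by step down from G3 and left by step down to E3.
Step in, step out in the same direction — a passing tone.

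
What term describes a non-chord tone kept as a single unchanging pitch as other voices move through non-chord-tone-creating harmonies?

Pedal tone.

Approach: none. Departure: none — a single pitch is sustained while the chords change around it, passing through harmonies that do not contain it.
No melodic motion at all; the dissonance is created entirely by the moving harmonies against the stationary note — a pedal tone (pedal point).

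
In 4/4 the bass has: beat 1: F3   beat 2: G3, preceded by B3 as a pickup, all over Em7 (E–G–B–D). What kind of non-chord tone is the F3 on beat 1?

Appoggiatura.

The harmony at that moment is E minor seventh chord (E, G, B, D); F3 is not a chord tone.
It is approached by leap down from B3 and left by step up to G3.
Leap in, step out, metrically accented — an appoggiatura.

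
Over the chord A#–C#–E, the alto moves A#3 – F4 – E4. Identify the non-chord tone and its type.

The harmony at that moment is A# diminished triad (A#, C#, E); F4 is not a chord tone.
It is approached by leap up from A#3 and left by step down to E4.
Leap in, step out — an appoggiatura.

F4 is an appoggiatura.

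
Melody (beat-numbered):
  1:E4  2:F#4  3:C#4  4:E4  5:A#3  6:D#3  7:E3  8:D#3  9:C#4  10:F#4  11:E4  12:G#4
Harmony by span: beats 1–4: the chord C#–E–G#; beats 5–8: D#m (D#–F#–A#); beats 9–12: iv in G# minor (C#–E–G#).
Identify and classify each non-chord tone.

The harmony at that moment is C# minor triad (C#, E, G#); F#4 is not a chord tone.
It is approached by step up from E4 and left by leap down to C#4.
Step in, leap out — an escape tone.
The harmony at that moment is D# minor triad (D#, F#, A#); E3 is not a chord tone.
It is approached by step up from D#3 and left by step down to D#3.
Step away and step back to the same note — a neighbor tone (upper neighbor).
The harmony at that moment is C# minor triad (C#, E, G#); F#4 is not a chord tone.
It is approached by leap up from C#4 and left by step down to E4.
Leap in, step out — an appoggiatura.

F#4 (beat 2) — escape tone; E3 (beat 7) — neighbor tone; F#4 (beat 10) — appoggiatura.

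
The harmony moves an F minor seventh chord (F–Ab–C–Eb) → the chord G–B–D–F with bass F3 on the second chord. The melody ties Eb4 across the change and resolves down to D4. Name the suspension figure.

7–6 suspension.

At the second chord the bass is F3. The suspended Eb4 lies a seventh above the bass; after resolving down by step to D4, the interval above the bass becomes a sixth.
Suspension figures are named by those two intervals: 7–6.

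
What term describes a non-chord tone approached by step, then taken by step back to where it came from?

Approach: by step. Departure: by step in the opposite direction, back to the starting pitch.
Stepwise on both sides but reversing to return to the same chord tone — a neighbor tone. (Had it continued onward in the same direction it would be a passing tone instead.)

Neighbor tone.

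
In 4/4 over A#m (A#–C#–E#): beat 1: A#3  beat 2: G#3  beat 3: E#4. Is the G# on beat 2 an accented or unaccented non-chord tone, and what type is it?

The harmony at that moment is A# minor triad (A#, C#, E#); G#3 is not a chord tone.
It is approached by step down from A#3 and left by leap up to E#4.
Step in, leap out — an escape tone.
It falls on a weak beat, so it is unaccented.

Unaccented escape tone.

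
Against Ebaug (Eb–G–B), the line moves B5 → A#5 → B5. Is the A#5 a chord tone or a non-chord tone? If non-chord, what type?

Non-chord tone — a neighbor tone.

The harmony at that moment is Eb augmented triad (Eb, G, B); A#5 is not a chord tone.
It is approached by step down from B5 and left by step up to B5.
Step away and step back to the same note — a neighbor tone (lower neighbor).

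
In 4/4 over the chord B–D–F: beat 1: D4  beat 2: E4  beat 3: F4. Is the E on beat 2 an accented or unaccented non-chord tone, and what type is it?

The harmony at that moment is B diminished triad (B, D, F); E4 is not a chord tone.
It is approached by step up from D4 and left by step up to F4.
Step in, step out in the same direction — a passing tone.
It falls on a weak beat, so it is unaccented.

Unaccented passing tone.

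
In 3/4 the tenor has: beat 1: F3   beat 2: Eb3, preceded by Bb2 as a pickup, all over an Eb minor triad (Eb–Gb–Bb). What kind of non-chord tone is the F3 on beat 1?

Appoggiatura.

The harmony at that moment is Eb minor triad (Eb, Gb, Bb); F3 is not a chord tone.
It is approached by leap up from Bb2 and left by step down to Eb3.
Leap in, step out, metrically accented — an appoggiatura.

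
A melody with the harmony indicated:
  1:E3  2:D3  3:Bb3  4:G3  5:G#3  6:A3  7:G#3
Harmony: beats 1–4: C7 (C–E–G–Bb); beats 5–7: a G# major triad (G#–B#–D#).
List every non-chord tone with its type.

D3 (beat 2) — escape tone; A3 (beat 6) — neighbor tone.

The harmony at that moment is C dominant seventh chord (C, E, G, Bb); D3 is not a chord tone.
It is approached by step down from E3 and left by leap up to Bb3.
Step in, leap out — an escape tone.
The harmony at that moment is G# major triad (G#, B#, D#); A3 is not a chord tone.
It is approached by step up from G#3 and left by step down to G#3.
Step away and step back to the same note — a neighbor tone (upper neighbor).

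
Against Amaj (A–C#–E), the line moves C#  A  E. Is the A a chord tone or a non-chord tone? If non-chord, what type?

A major triad contains A, C#, E; A is the root, so it is a chord tone.

Chord tone (the root of A major triad).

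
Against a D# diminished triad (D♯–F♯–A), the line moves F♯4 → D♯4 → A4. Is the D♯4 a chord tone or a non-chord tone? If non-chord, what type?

Chord tone (the root of D# diminished triad).

D# diminished triad contains D♯, F♯, A; D♯ is the root, so it is a chord tone.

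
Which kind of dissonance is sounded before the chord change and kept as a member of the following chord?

Approach: ahead of the chord change (typically by step), so it is dissonant against the current harmony. Departure: none — the same pitch is restated or held and is a chord tone of the new harmony.
Dissonant first, consonant once the harmony catches up: the note simply arrives early — an anticipation. (The reverse timing, consonant first and dissonant after the change, would be a suspension or retardation.)

Anticipation.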